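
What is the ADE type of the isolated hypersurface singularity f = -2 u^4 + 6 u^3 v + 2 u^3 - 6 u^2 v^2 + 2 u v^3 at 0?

The Hessian of f at 0 has rank 0. Corank 2; j^3 = 2*u^3 is a perfect cube, so E-series; the 4-jet and mu = 7 give E_7.

E_{7}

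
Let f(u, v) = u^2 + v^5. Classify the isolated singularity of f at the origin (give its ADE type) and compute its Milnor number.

The Hessian of f at 0 has rank 1. Corank 1: A-series; mu = 4 gives A_4.

Type A4, Milnor number mu = 4.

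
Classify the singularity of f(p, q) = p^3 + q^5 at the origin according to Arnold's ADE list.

E_{8}

The Hessian of f at 0 is [[0, 0], [0, 0]] with rank 0, so corank 2. A Groebner basis of the Jacobian ideal J(f) in C{p,q} is {q^4, p^2}; counting standard monomials gives mu = 8. Corank 2; j^3 = p^3 is a perfect cube, so E-series; the 5-jet and mu = 8 give E_8.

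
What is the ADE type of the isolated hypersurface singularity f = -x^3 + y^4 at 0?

The Hessian of f at 0 is [[0, 0], [0, 0]] with rank 0, so corank 2. A Groebner basis of the Jacobian ideal J(f) in C{x,y} is {y^3, x^2}; counting standard monomials gives mu = 6. Corank 2; j^3 = -x^3 is a perfect cube, so E-series; the 4-jet and mu = 6 give E_6.

E6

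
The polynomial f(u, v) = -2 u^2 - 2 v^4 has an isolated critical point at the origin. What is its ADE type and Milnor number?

The Hessian of f at 0 is [[-4, 0], [0, 0]] with rank 1, so corank 1. A Groebner basis of the Jacobian ideal J(f) in C{u,v} is {v^3, u}; counting standard monomials gives mu = 3. Corank 1: A-series; mu = 3 gives A_3.

Type A_{3}, Milnor number mu = 3.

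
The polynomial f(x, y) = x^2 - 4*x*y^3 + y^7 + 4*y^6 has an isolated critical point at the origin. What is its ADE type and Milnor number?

The Hessian of f at 0 has rank 1. Corank 1: A-series; mu = 6 gives A_6.

Type A_6, Milnor number mu = 6.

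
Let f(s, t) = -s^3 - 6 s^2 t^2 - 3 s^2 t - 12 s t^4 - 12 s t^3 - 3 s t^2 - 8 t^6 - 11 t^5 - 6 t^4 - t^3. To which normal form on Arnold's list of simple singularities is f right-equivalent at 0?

E_{8}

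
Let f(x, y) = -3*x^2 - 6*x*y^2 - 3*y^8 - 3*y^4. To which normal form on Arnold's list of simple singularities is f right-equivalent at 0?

A_{7}

The Hessian of f at 0 has rank 1. Corank 1: A-series; mu = 7 gives A_7.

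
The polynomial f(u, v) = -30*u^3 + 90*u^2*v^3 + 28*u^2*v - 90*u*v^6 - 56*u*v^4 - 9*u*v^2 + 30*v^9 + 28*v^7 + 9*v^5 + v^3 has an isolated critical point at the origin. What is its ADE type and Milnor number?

The Hessian of f at 0 has rank 0. Corank 2; j^3 = -(3*u - v)*(10*u^2 - 6*u*v + v^2) splits into three distinct lines over C (the quadratic factor has nonzero discriminant), so D_4.

Type D_4, Milnor number mu = 4.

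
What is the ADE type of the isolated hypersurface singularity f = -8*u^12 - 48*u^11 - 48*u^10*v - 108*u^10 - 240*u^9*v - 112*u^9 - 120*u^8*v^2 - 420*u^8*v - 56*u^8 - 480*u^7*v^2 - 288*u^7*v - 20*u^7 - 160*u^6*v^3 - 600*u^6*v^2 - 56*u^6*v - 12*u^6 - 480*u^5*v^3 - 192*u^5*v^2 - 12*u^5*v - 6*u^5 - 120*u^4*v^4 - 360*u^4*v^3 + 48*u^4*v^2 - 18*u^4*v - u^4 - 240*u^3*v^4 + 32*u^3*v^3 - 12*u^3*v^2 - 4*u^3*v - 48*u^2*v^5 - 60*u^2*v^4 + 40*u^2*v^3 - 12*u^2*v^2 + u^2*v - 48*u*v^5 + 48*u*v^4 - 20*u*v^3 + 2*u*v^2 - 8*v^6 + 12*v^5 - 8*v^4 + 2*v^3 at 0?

D_4

The Hessian of f at 0 has rank 0. Corank 2; j^3 = v*(u^2 + 2*u*v + 2*v^2) splits into three distinct lines over C (the quadratic factor has nonzero discriminant), so D_4.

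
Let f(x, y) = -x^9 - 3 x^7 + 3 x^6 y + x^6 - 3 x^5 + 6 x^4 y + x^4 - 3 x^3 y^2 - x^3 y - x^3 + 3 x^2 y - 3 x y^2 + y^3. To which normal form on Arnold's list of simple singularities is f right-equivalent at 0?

E7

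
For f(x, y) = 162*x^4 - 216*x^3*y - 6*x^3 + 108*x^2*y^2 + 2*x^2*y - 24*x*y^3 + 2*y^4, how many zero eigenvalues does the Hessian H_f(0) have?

2

Hessian at 0 has rank 0.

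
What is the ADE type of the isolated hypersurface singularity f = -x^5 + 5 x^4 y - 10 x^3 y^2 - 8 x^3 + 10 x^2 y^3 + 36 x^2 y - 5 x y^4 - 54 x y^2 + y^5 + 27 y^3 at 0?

E_{8}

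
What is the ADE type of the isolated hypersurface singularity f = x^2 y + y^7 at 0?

The Hessian of f at 0 has rank 0. Corank 2; j^3 = x^2*y has shape L^2 M (L != M), so D-series; mu = 8 gives D_8.

D_8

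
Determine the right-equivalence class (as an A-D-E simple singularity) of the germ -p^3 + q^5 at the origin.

E_{8}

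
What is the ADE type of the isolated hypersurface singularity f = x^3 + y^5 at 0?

E8

The Hessian of f at 0 is [[0, 0], [0, 0]] with rank 0, so corank 2. A Groebner basis of the Jacobian ideal J(f) in C{x,y} is {y^4, x^2}; counting standard monomials gives mu = 8. Corank 2; j^3 = x^3 is a perfect cube, so E-series; the 5-jet and mu = 8 give E_8.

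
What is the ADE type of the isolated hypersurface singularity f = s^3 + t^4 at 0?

E_{6}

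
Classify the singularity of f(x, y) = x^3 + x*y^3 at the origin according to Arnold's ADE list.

The Hessian of f at 0 is [[0, 0], [0, 0]] with rank 0, so corank 2. A Groebner basis of the Jacobian ideal J(f) in C{x,y} is {x^3, x*y^2, 3*x^2 + y^3}; counting standard monomials gives mu = 7. Corank 2; j^3 = x^3 is a perfect cube, so E-series; the 4-jet and mu = 7 give E_7.

E_{7}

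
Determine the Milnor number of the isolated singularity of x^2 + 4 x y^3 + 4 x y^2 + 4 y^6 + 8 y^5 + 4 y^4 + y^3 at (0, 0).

2

The Hessian of f at 0 is [[2, 0], [0, 0]] with rank 1, so corank 1. A Groebner basis of the Jacobian ideal J(f) in C{x,y} is {y^2, x}; counting standard monomials gives mu = 2. Corank 1: A-series; mu = 2 gives A_2.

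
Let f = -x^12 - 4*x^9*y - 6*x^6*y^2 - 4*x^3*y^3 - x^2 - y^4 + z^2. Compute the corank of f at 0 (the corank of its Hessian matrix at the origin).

1

The Hessian at 0 is [[-2, 0, 0], [0, 0, 0], [0, 0, 2]] of rank 2; hence corank 1.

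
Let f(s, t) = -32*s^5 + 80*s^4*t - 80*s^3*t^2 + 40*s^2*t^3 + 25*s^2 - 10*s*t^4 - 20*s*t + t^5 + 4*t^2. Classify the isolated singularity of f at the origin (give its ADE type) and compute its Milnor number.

The Hessian of f at 0 has rank 1. Corank 1: A-series; mu = 4 gives A_4.

Type A_4, Milnor number mu = 4.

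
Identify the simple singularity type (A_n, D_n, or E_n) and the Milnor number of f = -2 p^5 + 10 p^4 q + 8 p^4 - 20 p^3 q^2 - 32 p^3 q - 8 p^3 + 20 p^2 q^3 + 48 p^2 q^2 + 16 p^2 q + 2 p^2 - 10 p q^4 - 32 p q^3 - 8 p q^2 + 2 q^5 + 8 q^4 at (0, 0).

Type A4, Milnor number mu = 4.

The Hessian of f at 0 has rank 1. Corank 1: A-series; mu = 4 gives A_4.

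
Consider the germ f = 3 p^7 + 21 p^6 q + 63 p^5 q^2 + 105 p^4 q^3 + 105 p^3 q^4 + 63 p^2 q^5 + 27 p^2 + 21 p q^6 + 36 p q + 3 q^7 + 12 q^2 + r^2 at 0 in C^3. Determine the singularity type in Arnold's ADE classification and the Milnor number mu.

The Hessian of f at 0 has rank 2. Corank 1: A-series; mu = 6 gives A_6.

Type A_{6}, Milnor number mu = 6.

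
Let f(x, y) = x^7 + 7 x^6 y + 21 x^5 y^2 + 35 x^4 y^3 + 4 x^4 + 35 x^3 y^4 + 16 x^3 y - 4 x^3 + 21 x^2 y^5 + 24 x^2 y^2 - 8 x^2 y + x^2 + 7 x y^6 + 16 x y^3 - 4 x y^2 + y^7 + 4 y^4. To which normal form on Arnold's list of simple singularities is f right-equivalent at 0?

A6

The Hessian of f at 0 has rank 1. Corank 1: A-series; mu = 6 gives A_6.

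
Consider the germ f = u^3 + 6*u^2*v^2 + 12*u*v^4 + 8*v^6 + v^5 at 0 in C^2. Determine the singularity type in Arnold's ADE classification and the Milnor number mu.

The Hessian of f at 0 has rank 0. Corank 2; j^3 = u^3 is a perfect cube, so E-series; the 5-jet and mu = 8 give E_8.

Type E_8, Milnor number mu = 8.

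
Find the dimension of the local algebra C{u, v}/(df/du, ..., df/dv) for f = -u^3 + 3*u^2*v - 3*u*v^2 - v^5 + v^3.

The Hessian of f at 0 has rank 0. Corank 2; j^3 = -(u - v)^3 is a perfect cube, so E-series; the 5-jet and mu = 8 give E_8.

8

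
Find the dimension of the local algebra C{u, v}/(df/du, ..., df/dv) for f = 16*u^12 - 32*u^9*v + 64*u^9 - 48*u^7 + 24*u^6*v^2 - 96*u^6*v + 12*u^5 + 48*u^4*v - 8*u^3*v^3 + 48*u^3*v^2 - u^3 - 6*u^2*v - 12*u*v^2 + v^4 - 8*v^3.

6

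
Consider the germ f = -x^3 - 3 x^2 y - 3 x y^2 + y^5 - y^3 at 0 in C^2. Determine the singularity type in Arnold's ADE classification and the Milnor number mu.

Type E_{8}, Milnor number mu = 8.

The Hessian of f at 0 is [[0, 0], [0, 0]] with rank 0, so corank 2. A Groebner basis of the Jacobian ideal J(f) in C{x,y} is {y^4, x^2 + 2*x*y + y^2}; counting standard monomials gives mu = 8. Corank 2; j^3 = -(x + y)^3 is a perfect cube, so E-series; the 5-jet and mu = 8 give E_8.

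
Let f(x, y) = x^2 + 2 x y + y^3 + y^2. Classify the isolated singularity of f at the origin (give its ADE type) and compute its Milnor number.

Type A_2, Milnor number mu = 2.

The Hessian of f at 0 has rank 1. Corank 1: A-series; mu = 2 gives A_2.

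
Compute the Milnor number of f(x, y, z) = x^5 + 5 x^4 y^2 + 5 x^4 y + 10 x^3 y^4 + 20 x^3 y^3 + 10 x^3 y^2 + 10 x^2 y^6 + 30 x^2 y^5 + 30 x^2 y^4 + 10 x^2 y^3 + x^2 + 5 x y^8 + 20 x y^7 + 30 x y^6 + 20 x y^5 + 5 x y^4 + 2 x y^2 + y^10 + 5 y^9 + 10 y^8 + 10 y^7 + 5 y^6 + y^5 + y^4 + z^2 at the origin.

4

The Hessian of f at 0 is [[2, 0, 0], [0, 0, 0], [0, 0, 2]] with rank 2, so corank 1. A Groebner basis of the Jacobian ideal J(f) in C{x,y,z} is {x^2, x + y^2, z}; counting standard monomials gives mu = 4. Corank 1: A-series; mu = 4 gives A_4.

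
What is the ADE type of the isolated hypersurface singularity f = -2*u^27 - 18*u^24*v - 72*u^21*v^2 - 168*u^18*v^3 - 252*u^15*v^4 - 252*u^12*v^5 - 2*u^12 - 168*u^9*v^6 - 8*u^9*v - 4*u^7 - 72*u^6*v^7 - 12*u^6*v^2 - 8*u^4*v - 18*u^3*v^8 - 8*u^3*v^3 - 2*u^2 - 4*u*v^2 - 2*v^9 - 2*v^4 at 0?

The Hessian of f at 0 is [[-4, 0], [0, 0]] with rank 1, so corank 1. A Groebner basis of the Jacobian ideal J(f) in C{u,v} is {u^4, u^3*v + u/2 + v^2/2, u^2 + u*v^2, u*v + v^3}; counting standard monomials gives mu = 8. Corank 1: A-series; mu = 8 gives A_8.

A_{8}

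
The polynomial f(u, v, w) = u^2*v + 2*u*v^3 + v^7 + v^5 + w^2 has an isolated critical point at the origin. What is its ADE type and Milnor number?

The Hessian of f at 0 has rank 1. Corank 2; j^3 = u^2*v has shape L^2 M (L != M), so D-series; mu = 8 gives D_8.

Type D8, Milnor number mu = 8.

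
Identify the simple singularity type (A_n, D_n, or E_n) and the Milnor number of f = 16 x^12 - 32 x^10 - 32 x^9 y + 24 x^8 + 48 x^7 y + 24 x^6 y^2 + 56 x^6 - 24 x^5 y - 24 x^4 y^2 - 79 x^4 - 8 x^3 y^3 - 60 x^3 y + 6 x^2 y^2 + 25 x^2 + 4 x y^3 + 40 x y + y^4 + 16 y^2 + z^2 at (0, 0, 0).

The Hessian of f at 0 has rank 2. Corank 1: A-series; mu = 3 gives A_3.

Type A_3, Milnor number mu = 3.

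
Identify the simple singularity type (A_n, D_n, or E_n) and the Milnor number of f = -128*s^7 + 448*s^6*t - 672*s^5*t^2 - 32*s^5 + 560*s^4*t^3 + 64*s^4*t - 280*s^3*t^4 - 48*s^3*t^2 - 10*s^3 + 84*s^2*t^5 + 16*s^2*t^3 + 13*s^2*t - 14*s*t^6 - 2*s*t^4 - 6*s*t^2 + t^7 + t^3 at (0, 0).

Type D4, Milnor number mu = 4.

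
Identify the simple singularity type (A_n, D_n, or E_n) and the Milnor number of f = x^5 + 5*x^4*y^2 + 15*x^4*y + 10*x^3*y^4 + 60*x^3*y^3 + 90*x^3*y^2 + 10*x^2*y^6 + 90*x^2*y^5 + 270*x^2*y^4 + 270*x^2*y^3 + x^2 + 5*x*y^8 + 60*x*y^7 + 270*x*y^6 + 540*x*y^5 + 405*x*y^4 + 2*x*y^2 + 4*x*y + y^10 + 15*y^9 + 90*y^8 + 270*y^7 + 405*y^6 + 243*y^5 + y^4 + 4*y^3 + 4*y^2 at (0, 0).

Type A_4, Milnor number mu = 4.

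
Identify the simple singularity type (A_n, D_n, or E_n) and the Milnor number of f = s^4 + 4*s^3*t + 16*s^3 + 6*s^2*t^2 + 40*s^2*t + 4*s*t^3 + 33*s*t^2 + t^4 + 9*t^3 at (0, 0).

The Hessian of f at 0 has rank 0. Corank 2; j^3 = (s + t)*(4*s + 3*t)^2 has shape L^2 M (L != M), so D-series; mu = 5 gives D_5.

Type D_5, Milnor number mu = 5.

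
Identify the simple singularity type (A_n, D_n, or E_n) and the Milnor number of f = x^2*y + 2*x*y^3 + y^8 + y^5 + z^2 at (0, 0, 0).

The Hessian of f at 0 has rank 1. Corank 2; j^3 = x^2*y has shape L^2 M (L != M), so D-series; mu = 9 gives D_9.

Type D9, Milnor number mu = 9.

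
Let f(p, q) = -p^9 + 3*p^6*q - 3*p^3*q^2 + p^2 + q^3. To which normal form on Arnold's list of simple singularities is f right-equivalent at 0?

A2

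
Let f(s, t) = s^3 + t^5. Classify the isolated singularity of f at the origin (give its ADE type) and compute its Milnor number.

Type E_8, Milnor number mu = 8.

The Hessian of f at 0 is [[0, 0], [0, 0]] with rank 0, so corank 2. A Groebner basis of the Jacobian ideal J(f) in C{s,t} is {t^4, s^2}; counting standard monomials gives mu = 8. Corank 2; j^3 = s^3 is a perfect cube, so E-series; the 5-jet and mu = 8 give E_8.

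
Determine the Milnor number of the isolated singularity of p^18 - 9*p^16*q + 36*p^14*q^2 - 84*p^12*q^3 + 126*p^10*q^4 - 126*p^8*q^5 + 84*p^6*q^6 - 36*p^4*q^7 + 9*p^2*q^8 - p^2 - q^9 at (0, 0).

8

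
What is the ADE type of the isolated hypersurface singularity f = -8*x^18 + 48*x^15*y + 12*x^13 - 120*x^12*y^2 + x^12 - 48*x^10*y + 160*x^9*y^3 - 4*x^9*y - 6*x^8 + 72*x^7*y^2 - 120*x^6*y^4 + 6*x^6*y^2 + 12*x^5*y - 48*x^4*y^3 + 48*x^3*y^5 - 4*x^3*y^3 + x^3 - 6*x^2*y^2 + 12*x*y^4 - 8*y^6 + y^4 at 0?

E_{6}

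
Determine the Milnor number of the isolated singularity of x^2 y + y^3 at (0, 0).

4

The Hessian of f at 0 is [[0, 0], [0, 0]] with rank 0, so corank 2. A Groebner basis of the Jacobian ideal J(f) in C{x,y} is {y^3, x^2 + 3*y^2, x*y}; counting standard monomials gives mu = 4. Corank 2; j^3 = y*(x^2 + y^2) splits into three distinct lines over C (the quadratic factor has nonzero discriminant), so D_4.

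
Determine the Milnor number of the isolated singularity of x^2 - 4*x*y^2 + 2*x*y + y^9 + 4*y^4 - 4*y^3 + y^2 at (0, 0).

The Hessian of f at 0 has rank 1. Corank 1: A-series; mu = 8 gives A_8.

8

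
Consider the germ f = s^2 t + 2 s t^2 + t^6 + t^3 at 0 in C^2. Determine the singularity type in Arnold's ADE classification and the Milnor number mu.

Type D_{7}, Milnor number mu = 7.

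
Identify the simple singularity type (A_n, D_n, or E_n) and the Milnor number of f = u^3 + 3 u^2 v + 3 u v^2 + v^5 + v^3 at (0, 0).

Type E_{8}, Milnor number mu = 8.

The Hessian of f at 0 has rank 0. Corank 2; j^3 = (u + v)^3 is a perfect cube, so E-series; the 5-jet and mu = 8 give E_8.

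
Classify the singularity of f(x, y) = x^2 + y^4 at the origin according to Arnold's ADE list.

The Hessian of f at 0 has rank 1. Corank 1: A-series; mu = 3 gives A_3.

A_{3}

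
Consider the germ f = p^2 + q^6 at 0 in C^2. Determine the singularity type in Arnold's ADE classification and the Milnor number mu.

The Hessian of f at 0 is [[2, 0], [0, 0]] with rank 1, so corank 1. A Groebner basis of the Jacobian ideal J(f) in C{p,q} is {q^5, p}; counting standard monomials gives mu = 5. Corank 1: A-series; mu = 5 gives A_5.

Type A5, Milnor number mu = 5.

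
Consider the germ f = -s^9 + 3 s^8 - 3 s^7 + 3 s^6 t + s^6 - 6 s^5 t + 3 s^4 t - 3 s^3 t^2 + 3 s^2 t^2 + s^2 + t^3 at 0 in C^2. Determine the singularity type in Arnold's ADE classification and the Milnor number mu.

Type A2, Milnor number mu = 2.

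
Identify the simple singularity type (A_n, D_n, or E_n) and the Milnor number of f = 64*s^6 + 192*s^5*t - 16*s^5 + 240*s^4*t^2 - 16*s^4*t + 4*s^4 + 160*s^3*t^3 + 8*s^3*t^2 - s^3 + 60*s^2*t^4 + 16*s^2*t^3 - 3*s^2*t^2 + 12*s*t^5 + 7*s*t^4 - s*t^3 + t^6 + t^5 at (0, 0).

The Hessian of f at 0 has rank 0. Corank 2; j^3 = -s^3 is a perfect cube, so E-series; the 4-jet and mu = 7 give E_7.

Type E_7, Milnor number mu = 7.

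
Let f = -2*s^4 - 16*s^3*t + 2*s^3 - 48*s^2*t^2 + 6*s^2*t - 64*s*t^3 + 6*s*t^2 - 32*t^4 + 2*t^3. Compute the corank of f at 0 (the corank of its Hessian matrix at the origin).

Hessian at 0 has rank 0.

2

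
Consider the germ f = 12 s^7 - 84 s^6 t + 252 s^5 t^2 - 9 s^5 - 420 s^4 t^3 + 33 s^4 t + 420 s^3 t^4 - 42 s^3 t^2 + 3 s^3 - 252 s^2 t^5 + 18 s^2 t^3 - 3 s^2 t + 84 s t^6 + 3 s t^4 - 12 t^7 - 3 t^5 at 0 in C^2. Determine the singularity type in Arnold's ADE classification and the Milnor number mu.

Type D6, Milnor number mu = 6.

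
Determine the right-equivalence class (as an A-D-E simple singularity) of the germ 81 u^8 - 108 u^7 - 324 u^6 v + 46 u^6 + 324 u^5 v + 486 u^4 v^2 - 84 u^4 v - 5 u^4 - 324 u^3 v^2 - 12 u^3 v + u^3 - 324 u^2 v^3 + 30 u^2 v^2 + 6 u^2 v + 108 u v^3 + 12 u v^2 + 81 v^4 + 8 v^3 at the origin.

E_{6}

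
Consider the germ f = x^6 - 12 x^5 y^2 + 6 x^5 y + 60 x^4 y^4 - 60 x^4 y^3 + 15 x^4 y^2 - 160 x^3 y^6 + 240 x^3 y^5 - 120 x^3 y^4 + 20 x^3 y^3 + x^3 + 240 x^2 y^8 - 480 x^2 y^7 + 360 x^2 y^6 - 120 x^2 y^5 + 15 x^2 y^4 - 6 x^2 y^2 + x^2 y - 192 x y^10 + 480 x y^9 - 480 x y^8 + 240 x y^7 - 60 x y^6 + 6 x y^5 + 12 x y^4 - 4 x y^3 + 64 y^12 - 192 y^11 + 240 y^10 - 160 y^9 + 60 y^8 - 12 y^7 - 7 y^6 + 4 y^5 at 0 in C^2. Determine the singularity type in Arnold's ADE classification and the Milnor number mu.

The Hessian of f at 0 is [[0, 0], [0, 0]] with rank 0, so corank 2. A Groebner basis of the Jacobian ideal J(f) in C{x,y} is {-x^2/4 - x*y/4 + y^4 + y^3/2, x^3, x^2*y - 2*x*y/3 + 4*y^3/3, -x^2/2 + x*y^2 - x*y/2 + y^3}; counting standard monomials gives mu = 7. Corank 2; j^3 = x^2*(x + y) has shape L^2 M (L != M), so D-series; mu = 7 gives D_7.

Type D_{7}, Milnor number mu = 7.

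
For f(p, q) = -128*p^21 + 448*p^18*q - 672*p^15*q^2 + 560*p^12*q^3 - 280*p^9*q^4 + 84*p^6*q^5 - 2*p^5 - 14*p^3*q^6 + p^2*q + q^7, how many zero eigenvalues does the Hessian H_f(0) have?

2

The Hessian at 0 is [[0, 0], [0, 0]] of rank 0; hence corank 2.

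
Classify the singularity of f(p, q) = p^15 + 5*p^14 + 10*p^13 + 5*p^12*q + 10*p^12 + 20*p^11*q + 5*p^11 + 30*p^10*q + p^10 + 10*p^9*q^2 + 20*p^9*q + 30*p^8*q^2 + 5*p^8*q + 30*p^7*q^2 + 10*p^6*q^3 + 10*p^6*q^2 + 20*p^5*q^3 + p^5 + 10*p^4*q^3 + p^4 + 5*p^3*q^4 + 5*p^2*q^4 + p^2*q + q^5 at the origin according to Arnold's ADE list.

D_{6}

The Hessian of f at 0 is [[0, 0], [0, 0]] with rank 0, so corank 2. A Groebner basis of the Jacobian ideal J(f) in C{p,q} is {p^2/5 + q^4, p^3, p*q}; counting standard monomials gives mu = 6. Corank 2; j^3 = p^2*q has shape L^2 M (L != M), so D-series; mu = 6 gives D_6.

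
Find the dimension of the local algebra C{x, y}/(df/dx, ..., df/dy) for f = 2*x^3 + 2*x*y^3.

The Hessian of f at 0 is [[0, 0], [0, 0]] with rank 0, so corank 2. A Groebner basis of the Jacobian ideal J(f) in C{x,y} is {x^3, x*y^2, 3*x^2 + y^3}; counting standard monomials gives mu = 7. Corank 2; j^3 = 2*x^3 is a perfect cube, so E-series; the 4-jet and mu = 7 give E_7.

7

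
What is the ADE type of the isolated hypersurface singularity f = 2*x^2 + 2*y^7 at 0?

The Hessian of f at 0 is [[4, 0], [0, 0]] with rank 1, so corank 1. A Groebner basis of the Jacobian ideal J(f) in C{x,y} is {y^6, x}; counting standard monomials gives mu = 6. Corank 1: A-series; mu = 6 gives A_6.

A_6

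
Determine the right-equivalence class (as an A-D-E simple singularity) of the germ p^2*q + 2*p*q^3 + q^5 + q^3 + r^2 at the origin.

The Hessian of f at 0 has rank 1. Corank 2; j^3 = q*(p^2 + q^2) splits into three distinct lines over C (the quadratic factor has nonzero discriminant), so D_4.

D_{4}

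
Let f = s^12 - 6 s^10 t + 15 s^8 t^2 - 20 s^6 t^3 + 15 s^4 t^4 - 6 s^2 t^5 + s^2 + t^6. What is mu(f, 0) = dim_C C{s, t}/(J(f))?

The Hessian of f at 0 has rank 1. Corank 1: A-series; mu = 5 gives A_5.

5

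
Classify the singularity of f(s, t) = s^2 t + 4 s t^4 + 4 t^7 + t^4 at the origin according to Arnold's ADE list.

D_{5}

The Hessian of f at 0 has rank 0. Corank 2; j^3 = s^2*t has shape L^2 M (L != M), so D-series; mu = 5 gives D_5.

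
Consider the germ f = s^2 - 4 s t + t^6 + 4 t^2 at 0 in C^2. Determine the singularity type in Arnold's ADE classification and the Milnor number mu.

Type A_5, Milnor number mu = 5.

The Hessian of f at 0 is [[2, -4], [-4, 8]] with rank 1, so corank 1. A Groebner basis of the Jacobian ideal J(f) in C{s,t} is {t^5, s - 2*t}; counting standard monomials gives mu = 5. Corank 1: A-series; mu = 5 gives A_5.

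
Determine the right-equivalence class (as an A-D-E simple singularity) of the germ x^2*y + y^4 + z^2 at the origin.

D_{5}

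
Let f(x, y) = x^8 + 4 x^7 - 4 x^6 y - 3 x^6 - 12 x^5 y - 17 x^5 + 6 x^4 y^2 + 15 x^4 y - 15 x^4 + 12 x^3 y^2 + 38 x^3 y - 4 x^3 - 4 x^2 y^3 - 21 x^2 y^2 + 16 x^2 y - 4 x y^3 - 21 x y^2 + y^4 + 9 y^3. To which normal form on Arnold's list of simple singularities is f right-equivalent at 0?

The Hessian of f at 0 has rank 0. Corank 2; j^3 = -(x - y)*(2*x - 3*y)^2 has shape L^2 M (L != M), so D-series; mu = 5 gives D_5.

D_5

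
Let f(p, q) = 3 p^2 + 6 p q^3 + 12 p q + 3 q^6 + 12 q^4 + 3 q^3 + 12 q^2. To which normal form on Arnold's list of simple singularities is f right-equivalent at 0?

The Hessian of f at 0 is [[6, 12], [12, 24]] with rank 1, so corank 1. A Groebner basis of the Jacobian ideal J(f) in C{p,q} is {q^2, p + 2*q}; counting standard monomials gives mu = 2. Corank 1: A-series; mu = 2 gives A_2.

A2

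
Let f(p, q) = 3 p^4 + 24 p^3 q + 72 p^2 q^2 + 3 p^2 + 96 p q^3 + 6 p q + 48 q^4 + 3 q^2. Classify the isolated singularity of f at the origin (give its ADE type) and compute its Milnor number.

The Hessian of f at 0 has rank 1. Corank 1: A-series; mu = 3 gives A_3.

Type A_{3}, Milnor number mu = 3.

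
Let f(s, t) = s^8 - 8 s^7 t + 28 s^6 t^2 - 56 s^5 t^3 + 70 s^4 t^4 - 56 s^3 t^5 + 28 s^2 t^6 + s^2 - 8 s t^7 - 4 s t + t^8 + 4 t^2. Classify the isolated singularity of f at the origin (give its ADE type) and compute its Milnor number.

Type A7, Milnor number mu = 7.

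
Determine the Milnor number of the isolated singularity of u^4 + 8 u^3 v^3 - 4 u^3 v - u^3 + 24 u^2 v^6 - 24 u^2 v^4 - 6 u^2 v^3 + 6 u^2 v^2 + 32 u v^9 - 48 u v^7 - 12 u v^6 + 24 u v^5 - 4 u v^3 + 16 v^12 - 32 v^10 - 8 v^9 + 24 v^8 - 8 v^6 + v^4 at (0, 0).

6

The Hessian of f at 0 is [[0, 0], [0, 0]] with rank 0, so corank 2. A Groebner basis of the Jacobian ideal J(f) in C{u,v} is {v^4, u*v^2 - v^3/3, u^2}; counting standard monomials gives mu = 6. Corank 2; j^3 = -u^3 is a perfect cube, so E-series; the 4-jet and mu = 6 give E_6.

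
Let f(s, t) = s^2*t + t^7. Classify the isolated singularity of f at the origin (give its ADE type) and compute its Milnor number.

Type D8, Milnor number mu = 8.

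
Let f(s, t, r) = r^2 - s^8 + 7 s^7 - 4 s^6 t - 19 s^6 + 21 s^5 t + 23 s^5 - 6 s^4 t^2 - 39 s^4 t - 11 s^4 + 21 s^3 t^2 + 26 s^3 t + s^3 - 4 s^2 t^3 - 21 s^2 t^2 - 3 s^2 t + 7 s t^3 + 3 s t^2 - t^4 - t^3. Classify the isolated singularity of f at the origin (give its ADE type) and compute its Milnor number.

Type E_{7}, Milnor number mu = 7.

The Hessian of f at 0 is [[0, 0, 0], [0, 0, 0], [0, 0, 2]] with rank 1, so corank 2. A Groebner basis of the Jacobian ideal J(f) in C{s,t,r} is {3*s^2/2 - 3*s*t + t^4 - t^3/2 + 3*t^2/2, s^3 - t^3, s^2*t - s^2/2 + s*t - 5*t^3/6 - t^2/2, -s^2/2 + s*t^2 + s*t - 5*t^3/6 - t^2/2, r}; counting standard monomials gives mu = 7. Corank 2; j^3 = (s - t)^3 is a perfect cube, so E-series; the 4-jet and mu = 7 give E_7.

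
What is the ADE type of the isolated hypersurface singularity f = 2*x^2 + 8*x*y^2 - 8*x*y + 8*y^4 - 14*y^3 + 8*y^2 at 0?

A_2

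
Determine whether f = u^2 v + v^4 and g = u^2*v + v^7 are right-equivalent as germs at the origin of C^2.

No.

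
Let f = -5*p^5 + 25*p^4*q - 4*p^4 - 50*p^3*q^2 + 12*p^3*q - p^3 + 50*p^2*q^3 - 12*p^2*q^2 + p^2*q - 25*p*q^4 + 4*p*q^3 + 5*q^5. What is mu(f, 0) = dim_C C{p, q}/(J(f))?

6

The Hessian of f at 0 is [[0, 0], [0, 0]] with rank 0, so corank 2. A Groebner basis of the Jacobian ideal J(f) in C{p,q} is {p^3, p^2*q, -2*p^2 + p*q^2, -13*p^2/2 + p*q/2 + q^3}; counting standard monomials gives mu = 6. Corank 2; j^3 = -p^2*(p - q) has shape L^2 M (L != M), so D-series; mu = 6 gives D_6.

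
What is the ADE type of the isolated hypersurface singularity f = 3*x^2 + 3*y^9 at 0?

A_8

The Hessian of f at 0 has rank 1. Corank 1: A-series; mu = 8 gives A_8.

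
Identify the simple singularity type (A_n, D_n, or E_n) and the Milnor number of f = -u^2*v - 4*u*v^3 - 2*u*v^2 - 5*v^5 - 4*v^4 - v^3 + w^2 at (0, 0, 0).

Type D_6, Milnor number mu = 6.

The Hessian of f at 0 is [[0, 0, 0], [0, 0, 0], [0, 0, 2]] with rank 1, so corank 2. A Groebner basis of the Jacobian ideal J(f) in C{u,v,w} is {u^3 - 6*u^2 - 25*u*v/2 - 13*v^2/2, u^2*v + 4*u^2 + 17*u*v/2 + 9*v^2/2, -2*u^2 + u*v^2 - 9*u*v/2 - 5*v^2/2, u*v/2 + v^3 + v^2/2, w}; counting standard monomials gives mu = 6. Corank 2; j^3 = -v*(u + v)^2 has shape L^2 M (L != M), so D-series; mu = 6 gives D_6.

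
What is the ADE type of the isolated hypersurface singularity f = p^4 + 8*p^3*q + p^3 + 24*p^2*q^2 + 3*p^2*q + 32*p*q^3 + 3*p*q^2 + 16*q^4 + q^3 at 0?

E6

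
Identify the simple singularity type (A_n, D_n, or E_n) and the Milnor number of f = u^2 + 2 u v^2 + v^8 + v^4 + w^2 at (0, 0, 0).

Type A_7, Milnor number mu = 7.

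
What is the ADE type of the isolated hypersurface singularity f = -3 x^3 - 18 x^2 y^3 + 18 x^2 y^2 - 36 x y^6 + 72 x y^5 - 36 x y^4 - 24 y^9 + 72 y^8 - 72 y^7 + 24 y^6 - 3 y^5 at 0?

E_{8}

The Hessian of f at 0 has rank 0. Corank 2; j^3 = -3*x^3 is a perfect cube, so E-series; the 5-jet and mu = 8 give E_8.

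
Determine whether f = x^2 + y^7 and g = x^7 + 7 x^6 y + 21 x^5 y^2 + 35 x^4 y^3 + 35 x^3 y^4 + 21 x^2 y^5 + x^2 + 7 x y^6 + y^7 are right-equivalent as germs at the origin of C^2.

The Hessian of f at 0 is [[2, 0], [0, 0]] with rank 1, so corank 1. A Groebner basis of the Jacobian ideal J(f) in C{x,y} is {y^6, x}; counting standard monomials gives mu = 6. Corank 1: A-series; mu = 6 gives A_6. The Hessian of g at 0 is [[2, 0], [0, 0]] with rank 1, so corank 1. A Groebner basis of the Jacobian ideal J(g) in C{x,y} is {y^6, x}; counting standard monomials gives mu = 6. Corank 1: A-series; mu = 6 gives A_6. Both have type A_6, hence right-equivalent.

Yes.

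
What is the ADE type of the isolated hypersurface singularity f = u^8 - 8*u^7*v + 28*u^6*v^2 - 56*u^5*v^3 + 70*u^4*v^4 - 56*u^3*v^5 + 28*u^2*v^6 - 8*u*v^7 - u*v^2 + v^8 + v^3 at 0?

The Hessian of f at 0 has rank 0. Corank 2; j^3 = -v^2*(u - v) has shape L^2 M (L != M), so D-series; mu = 9 gives D_9.

D_9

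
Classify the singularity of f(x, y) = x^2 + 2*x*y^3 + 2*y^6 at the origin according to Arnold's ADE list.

A_5

The Hessian of f at 0 has rank 1. Corank 1: A-series; mu = 5 gives A_5.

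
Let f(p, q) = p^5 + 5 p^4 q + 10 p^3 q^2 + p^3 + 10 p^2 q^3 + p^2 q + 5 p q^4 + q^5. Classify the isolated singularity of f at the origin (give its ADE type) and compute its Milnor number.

Type D_{6}, Milnor number mu = 6.

The Hessian of f at 0 has rank 0. Corank 2; j^3 = p^2*(p + q) has shape L^2 M (L != M), so D-series; mu = 6 gives D_6.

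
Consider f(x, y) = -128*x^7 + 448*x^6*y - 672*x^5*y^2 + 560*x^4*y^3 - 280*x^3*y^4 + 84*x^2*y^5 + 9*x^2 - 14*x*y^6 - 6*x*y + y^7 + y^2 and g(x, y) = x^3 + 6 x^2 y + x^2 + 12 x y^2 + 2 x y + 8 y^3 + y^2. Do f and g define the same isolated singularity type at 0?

No.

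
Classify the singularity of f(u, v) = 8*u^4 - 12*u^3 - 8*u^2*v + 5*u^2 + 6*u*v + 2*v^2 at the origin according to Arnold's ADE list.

The Hessian of f at 0 is [[10, 6], [6, 4]] with rank 2, so corank 0. A Groebner basis of the Jacobian ideal J(f) in C{u,v} is {u, v}; counting standard monomials gives mu = 1. Corank 0: nondegenerate Morse point, so A_1.

A1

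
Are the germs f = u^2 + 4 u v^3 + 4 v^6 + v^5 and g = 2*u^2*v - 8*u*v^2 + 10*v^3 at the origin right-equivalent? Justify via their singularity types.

The Hessian of f at 0 is [[2, 0], [0, 0]] with rank 1, so corank 1. A Groebner basis of the Jacobian ideal J(f) in C{u,v} is {u/2 + v^3, u^2, u*v}; counting standard monomials gives mu = 4. Corank 1: A-series; mu = 4 gives A_4. The Hessian of g at 0 is [[0, 0], [0, 0]] with rank 0, so corank 2. A Groebner basis of the Jacobian ideal J(g) in C{u,v} is {v^3, u^2 - v^2, u*v - 2*v^2}; counting standard monomials gives mu = 4. Corank 2; j^3 = 2*v*(u^2 - 4*u*v + 5*v^2) splits into three distinct lines over C (the quadratic factor has nonzero discriminant), so D_4. f is A_4 but g is D_4, hence not right-equivalent.

No.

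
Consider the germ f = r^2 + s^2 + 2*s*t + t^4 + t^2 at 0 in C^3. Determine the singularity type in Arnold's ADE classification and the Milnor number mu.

The Hessian of f at 0 is [[2, 2, 0], [2, 2, 0], [0, 0, 2]] with rank 2, so corank 1. A Groebner basis of the Jacobian ideal J(f) in C{s,t,r} is {t^3, s + t, r}; counting standard monomials gives mu = 3. Corank 1: A-series; mu = 3 gives A_3.

Type A_{3}, Milnor number mu = 3.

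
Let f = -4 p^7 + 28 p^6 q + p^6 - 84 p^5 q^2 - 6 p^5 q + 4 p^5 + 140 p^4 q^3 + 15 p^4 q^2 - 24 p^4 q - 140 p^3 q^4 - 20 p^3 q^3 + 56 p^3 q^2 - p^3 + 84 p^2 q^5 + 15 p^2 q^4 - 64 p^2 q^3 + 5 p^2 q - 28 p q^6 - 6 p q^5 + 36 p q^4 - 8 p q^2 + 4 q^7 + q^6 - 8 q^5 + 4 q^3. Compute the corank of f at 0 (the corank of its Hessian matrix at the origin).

2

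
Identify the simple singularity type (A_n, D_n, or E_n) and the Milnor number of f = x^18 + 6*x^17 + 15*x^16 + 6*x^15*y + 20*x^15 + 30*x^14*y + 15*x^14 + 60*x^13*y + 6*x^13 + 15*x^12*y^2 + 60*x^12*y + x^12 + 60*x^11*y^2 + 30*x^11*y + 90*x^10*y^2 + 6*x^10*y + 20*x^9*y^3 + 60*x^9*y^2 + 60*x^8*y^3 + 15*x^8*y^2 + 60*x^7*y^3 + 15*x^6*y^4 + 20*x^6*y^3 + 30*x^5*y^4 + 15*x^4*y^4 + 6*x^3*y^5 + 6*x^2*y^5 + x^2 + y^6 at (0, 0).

Type A_5, Milnor number mu = 5.

The Hessian of f at 0 is [[2, 0], [0, 0]] with rank 1, so corank 1. A Groebner basis of the Jacobian ideal J(f) in C{x,y} is {y^5, x}; counting standard monomials gives mu = 5. Corank 1: A-series; mu = 5 gives A_5.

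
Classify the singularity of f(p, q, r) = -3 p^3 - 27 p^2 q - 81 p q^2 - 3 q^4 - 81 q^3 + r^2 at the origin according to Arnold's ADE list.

The Hessian of f at 0 has rank 1. Corank 2; j^3 = -3*(p + 3*q)^3 is a perfect cube, so E-series; the 4-jet and mu = 6 give E_6.

E_6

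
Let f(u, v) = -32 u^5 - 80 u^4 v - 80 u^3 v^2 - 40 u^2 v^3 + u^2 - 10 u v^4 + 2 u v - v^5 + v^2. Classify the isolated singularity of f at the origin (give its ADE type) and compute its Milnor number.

The Hessian of f at 0 has rank 1. Corank 1: A-series; mu = 4 gives A_4.

Type A_{4}, Milnor number mu = 4.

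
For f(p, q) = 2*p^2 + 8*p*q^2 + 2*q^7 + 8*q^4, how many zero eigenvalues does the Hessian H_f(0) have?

The Hessian at 0 is [[4, 0], [0, 0]] of rank 1; hence corank 1.

1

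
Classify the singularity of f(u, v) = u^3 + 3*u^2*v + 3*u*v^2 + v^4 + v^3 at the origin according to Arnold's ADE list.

The Hessian of f at 0 has rank 0. Corank 2; j^3 = (u + v)^3 is a perfect cube, so E-series; the 4-jet and mu = 6 give E_6.

E6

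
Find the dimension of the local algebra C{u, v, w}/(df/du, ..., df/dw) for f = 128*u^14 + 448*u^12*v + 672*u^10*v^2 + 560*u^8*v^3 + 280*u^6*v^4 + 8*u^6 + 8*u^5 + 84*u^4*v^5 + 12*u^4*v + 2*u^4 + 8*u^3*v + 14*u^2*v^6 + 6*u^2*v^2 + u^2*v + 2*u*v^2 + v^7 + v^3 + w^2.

8

The Hessian of f at 0 is [[0, 0, 0], [0, 0, 0], [0, 0, 2]] with rank 1, so corank 2. A Groebner basis of the Jacobian ideal J(f) in C{u,v,w} is {4*u^2/9 + u*v^3 - 25*u*v^2/6 + 73*u*v/36 - 17*v^3/9 + 19*v^2/12, -4*u^2/3 + 21*u*v^2/2 - 35*u*v/6 + v^4 + 25*v^3/6 - 9*v^2/2, u^3 + 8*u^2/9 - 7*u*v^2/3 + 37*u*v/18 - 7*v^3/9 + 7*v^2/6, u^2*v + u*v/2 + v^2/2, w}; counting standard monomials gives mu = 8. Corank 2; j^3 = v*(u + v)^2 has shape L^2 M (L != M), so D-series; mu = 8 gives D_8.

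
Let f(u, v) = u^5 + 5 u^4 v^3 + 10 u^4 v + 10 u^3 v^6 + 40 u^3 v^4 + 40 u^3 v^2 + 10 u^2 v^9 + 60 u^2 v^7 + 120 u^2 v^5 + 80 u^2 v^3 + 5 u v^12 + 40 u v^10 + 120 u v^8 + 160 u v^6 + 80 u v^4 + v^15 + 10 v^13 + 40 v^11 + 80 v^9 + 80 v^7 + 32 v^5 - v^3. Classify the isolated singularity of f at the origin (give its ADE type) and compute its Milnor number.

The Hessian of f at 0 has rank 0. Corank 2; j^3 = -v^3 is a perfect cube, so E-series; the 5-jet and mu = 8 give E_8.

Type E_{8}, Milnor number mu = 8.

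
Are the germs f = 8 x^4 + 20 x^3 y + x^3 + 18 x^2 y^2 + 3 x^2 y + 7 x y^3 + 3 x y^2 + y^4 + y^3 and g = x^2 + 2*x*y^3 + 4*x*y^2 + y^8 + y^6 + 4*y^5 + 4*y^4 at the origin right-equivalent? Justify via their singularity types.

No.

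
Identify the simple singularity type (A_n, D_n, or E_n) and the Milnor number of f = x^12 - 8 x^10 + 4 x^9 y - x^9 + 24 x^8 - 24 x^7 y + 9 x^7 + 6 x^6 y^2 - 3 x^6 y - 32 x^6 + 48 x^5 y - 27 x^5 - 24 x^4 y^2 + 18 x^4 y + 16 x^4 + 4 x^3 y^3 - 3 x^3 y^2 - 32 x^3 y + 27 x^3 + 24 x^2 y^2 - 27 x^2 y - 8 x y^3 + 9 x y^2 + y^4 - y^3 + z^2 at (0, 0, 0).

The Hessian of f at 0 is [[0, 0, 0], [0, 0, 0], [0, 0, 2]] with rank 1, so corank 2. A Groebner basis of the Jacobian ideal J(f) in C{x,y,z} is {y^4, x*y^2 - 7*y^3/18, x^2 - 2*x*y/3 + y^2/9, z}; counting standard monomials gives mu = 6. Corank 2; j^3 = (3*x - y)^3 is a perfect cube, so E-series; the 4-jet and mu = 6 give E_6.

Type E6, Milnor number mu = 6.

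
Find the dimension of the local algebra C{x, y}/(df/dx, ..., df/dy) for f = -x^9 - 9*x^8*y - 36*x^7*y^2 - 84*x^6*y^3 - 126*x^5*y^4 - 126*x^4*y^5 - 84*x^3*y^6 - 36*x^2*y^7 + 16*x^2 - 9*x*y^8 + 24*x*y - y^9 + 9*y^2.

The Hessian of f at 0 has rank 1. Corank 1: A-series; mu = 8 gives A_8.

8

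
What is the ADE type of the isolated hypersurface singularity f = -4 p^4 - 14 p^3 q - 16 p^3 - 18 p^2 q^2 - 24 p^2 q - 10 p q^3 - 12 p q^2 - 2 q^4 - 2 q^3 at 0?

The Hessian of f at 0 is [[0, 0], [0, 0]] with rank 0, so corank 2. A Groebner basis of the Jacobian ideal J(f) in C{p,q} is {768*p^2 + 768*p*q + q^4 + 8*q^3 + 192*q^2, p^3 + 36*p^2 + 36*p*q + q^3/2 + 9*q^2, p^2*q - 40*p^2 - 40*p*q - 2*q^3/3 - 10*q^2, 32*p^2 + p*q^2 + 32*p*q + 5*q^3/6 + 8*q^2}; counting standard monomials gives mu = 7. Corank 2; j^3 = -2*(2*p + q)^3 is a perfect cube, so E-series; the 4-jet and mu = 7 give E_7.

E_{7}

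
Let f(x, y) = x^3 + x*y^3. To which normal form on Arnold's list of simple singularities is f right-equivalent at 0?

E_{7}

The Hessian of f at 0 is [[0, 0], [0, 0]] with rank 0, so corank 2. A Groebner basis of the Jacobian ideal J(f) in C{x,y} is {x^3, x*y^2, 3*x^2 + y^3}; counting standard monomials gives mu = 7. Corank 2; j^3 = x^3 is a perfect cube, so E-series; the 4-jet and mu = 7 give E_7.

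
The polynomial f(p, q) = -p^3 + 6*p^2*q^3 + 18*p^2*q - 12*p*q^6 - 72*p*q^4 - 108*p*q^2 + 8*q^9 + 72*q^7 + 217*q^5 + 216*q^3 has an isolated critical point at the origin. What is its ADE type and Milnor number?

Type E_{8}, Milnor number mu = 8.

The Hessian of f at 0 has rank 0. Corank 2; j^3 = -(p - 6*q)^3 is a perfect cube, so E-series; the 5-jet and mu = 8 give E_8.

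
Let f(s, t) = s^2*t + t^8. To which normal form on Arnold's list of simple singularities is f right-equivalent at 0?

The Hessian of f at 0 is [[0, 0], [0, 0]] with rank 0, so corank 2. A Groebner basis of the Jacobian ideal J(f) in C{s,t} is {s^2/8 + t^7, s^3, s*t}; counting standard monomials gives mu = 9. Corank 2; j^3 = s^2*t has shape L^2 M (L != M), so D-series; mu = 9 gives D_9.

D_9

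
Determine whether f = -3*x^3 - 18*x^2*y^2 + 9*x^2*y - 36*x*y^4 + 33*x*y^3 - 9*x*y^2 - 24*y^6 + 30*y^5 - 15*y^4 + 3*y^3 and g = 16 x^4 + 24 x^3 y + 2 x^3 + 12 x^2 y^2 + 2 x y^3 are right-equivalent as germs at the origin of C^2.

The Hessian of f at 0 has rank 0. Corank 2; j^3 = -3*(x - y)^3 is a perfect cube, so E-series; the 4-jet and mu = 7 give E_7. The Hessian of g at 0 has rank 0. Corank 2; j^3 = 2*x^3 is a perfect cube, so E-series; the 4-jet and mu = 7 give E_7. Both have type E_7, hence right-equivalent.

Yes.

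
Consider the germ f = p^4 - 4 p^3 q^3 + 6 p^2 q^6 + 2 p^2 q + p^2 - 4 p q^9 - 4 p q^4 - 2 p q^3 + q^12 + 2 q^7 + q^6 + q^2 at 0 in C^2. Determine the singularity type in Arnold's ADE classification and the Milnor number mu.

Type A_{1}, Milnor number mu = 1.

The Hessian of f at 0 is [[2, 0], [0, 2]] with rank 2, so corank 0. A Groebner basis of the Jacobian ideal J(f) in C{p,q} is {p, q}; counting standard monomials gives mu = 1. Corank 0: nondegenerate Morse point, so A_1.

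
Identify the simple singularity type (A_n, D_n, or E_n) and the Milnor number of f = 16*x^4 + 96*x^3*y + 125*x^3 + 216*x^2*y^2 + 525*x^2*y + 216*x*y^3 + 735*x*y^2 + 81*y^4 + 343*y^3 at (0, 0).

Type E_6, Milnor number mu = 6.

The Hessian of f at 0 is [[0, 0], [0, 0]] with rank 0, so corank 2. A Groebner basis of the Jacobian ideal J(f) in C{x,y} is {y^4, x*y^2 + 43*y^3/30, x^2 + 14*x*y/5 + 49*y^2/25}; counting standard monomials gives mu = 6. Corank 2; j^3 = (5*x + 7*y)^3 is a perfect cube, so E-series; the 4-jet and mu = 6 give E_6.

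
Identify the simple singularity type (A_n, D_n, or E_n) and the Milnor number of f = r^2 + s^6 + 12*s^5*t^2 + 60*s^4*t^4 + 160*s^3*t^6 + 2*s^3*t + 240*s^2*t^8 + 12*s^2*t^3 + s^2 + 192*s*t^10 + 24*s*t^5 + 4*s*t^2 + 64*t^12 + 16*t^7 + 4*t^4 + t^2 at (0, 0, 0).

The Hessian of f at 0 is [[2, 0, 0], [0, 2, 0], [0, 0, 2]] with rank 3, so corank 0. A Groebner basis of the Jacobian ideal J(f) in C{s,t,r} is {s, t, r}; counting standard monomials gives mu = 1. Corank 0: nondegenerate Morse point, so A_1.

Type A_1, Milnor number mu = 1.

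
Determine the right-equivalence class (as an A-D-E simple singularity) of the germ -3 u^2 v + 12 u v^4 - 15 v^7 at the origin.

D_8

The Hessian of f at 0 has rank 0. Corank 2; j^3 = -3*u^2*v has shape L^2 M (L != M), so D-series; mu = 8 gives D_8.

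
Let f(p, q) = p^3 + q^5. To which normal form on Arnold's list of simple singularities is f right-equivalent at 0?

The Hessian of f at 0 has rank 0. Corank 2; j^3 = p^3 is a perfect cube, so E-series; the 5-jet and mu = 8 give E_8.

E8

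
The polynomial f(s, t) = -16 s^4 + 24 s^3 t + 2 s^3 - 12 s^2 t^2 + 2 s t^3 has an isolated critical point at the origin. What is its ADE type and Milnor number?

Type E_7, Milnor number mu = 7.

The Hessian of f at 0 has rank 0. Corank 2; j^3 = 2*s^3 is a perfect cube, so E-series; the 4-jet and mu = 7 give E_7.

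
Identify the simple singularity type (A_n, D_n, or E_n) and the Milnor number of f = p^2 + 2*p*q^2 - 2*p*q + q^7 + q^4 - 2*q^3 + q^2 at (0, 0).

The Hessian of f at 0 has rank 1. Corank 1: A-series; mu = 6 gives A_6.

Type A_6, Milnor number mu = 6.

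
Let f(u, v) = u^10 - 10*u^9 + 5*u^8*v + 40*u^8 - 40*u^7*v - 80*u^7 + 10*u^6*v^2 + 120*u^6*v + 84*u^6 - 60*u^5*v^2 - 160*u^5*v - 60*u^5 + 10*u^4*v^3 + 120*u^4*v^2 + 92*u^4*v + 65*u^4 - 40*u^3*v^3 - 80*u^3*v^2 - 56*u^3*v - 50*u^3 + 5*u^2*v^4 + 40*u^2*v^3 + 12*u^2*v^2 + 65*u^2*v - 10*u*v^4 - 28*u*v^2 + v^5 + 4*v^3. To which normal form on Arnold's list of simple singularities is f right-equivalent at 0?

D6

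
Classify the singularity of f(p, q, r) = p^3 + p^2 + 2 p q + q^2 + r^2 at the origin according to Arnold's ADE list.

The Hessian of f at 0 has rank 2. Corank 1: A-series; mu = 2 gives A_2.

A_2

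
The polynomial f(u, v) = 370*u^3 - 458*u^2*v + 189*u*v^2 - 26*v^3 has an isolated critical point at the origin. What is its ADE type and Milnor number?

The Hessian of f at 0 has rank 0. Corank 2; j^3 = (5*u - 2*v)*(74*u^2 - 62*u*v + 13*v^2) splits into three distinct lines over C (the quadratic factor has nonzero discriminant), so D_4.

Type D4, Milnor number mu = 4.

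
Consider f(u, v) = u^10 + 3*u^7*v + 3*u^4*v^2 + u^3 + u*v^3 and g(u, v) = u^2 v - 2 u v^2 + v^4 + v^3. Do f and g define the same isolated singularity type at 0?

The Hessian of f at 0 is [[0, 0], [0, 0]] with rank 0, so corank 2. A Groebner basis of the Jacobian ideal J(f) in C{u,v} is {u^3, u*v^2, 3*u^2 + v^3}; counting standard monomials gives mu = 7. Corank 2; j^3 = u^3 is a perfect cube, so E-series; the 4-jet and mu = 7 give E_7. The Hessian of g at 0 is [[0, 0], [0, 0]] with rank 0, so corank 2. A Groebner basis of the Jacobian ideal J(g) in C{u,v} is {u^3 + u^2/4 - v^2/4, u^2/4 + v^3 - v^2/4, u*v - v^2}; counting standard monomials gives mu = 5. Corank 2; j^3 = v*(u - v)^2 has shape L^2 M (L != M), so D-series; mu = 5 gives D_5. f is E_7 but g is D_5, hence not right-equivalent.

No.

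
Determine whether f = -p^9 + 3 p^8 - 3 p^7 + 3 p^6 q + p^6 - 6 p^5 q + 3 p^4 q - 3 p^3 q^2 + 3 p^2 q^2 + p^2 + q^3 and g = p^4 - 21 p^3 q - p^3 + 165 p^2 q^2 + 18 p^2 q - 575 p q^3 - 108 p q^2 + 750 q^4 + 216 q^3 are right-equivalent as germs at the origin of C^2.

No.

The Hessian of f at 0 has rank 1. Corank 1: A-series; mu = 2 gives A_2. The Hessian of g at 0 has rank 0. Corank 2; j^3 = -(p - 6*q)^3 is a perfect cube, so E-series; the 4-jet and mu = 7 give E_7. f is A_2 but g is E_7, hence not right-equivalent.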